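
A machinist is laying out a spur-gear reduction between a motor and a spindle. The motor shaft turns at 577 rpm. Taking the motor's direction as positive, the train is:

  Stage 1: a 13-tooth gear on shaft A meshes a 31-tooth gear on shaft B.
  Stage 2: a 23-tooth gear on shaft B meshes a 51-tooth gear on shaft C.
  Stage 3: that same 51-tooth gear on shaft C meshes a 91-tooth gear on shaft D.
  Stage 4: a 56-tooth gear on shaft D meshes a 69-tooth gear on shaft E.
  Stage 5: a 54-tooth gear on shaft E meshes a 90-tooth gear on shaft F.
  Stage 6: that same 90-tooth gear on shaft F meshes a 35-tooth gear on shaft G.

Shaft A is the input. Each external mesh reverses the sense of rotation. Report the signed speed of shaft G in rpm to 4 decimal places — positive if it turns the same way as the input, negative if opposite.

Stage 1 [13T→31T]: ω = 577.0000×13/31 = 241.9677 rpm, dir flips to −; running = −241.9677
Stage 2 [23T→51T]: ω = 241.9677×23/51 = 109.1227 rpm, dir flips to +; running = +109.1227
Stage 3 [51T→91T]: ω = 109.1227×51/91 = 61.1567 rpm, dir flips to −; running = −61.1567
Stage 4 [56T→69T]: ω = 61.1567×56/69 = 49.6344 rpm, dir flips to +; running = +49.6344
Stage 5 [54T→90T]: ω = 49.6344×54/90 = 29.7806 rpm, dir flips to −; running = −29.7806
Stage 6 [90T→35T]: ω = 29.7806×90/35 = 76.5788 rpm, dir flips to +; running = +76.5788

+76.5788 rpm (same as input, |ω| = 76.5788 rpm)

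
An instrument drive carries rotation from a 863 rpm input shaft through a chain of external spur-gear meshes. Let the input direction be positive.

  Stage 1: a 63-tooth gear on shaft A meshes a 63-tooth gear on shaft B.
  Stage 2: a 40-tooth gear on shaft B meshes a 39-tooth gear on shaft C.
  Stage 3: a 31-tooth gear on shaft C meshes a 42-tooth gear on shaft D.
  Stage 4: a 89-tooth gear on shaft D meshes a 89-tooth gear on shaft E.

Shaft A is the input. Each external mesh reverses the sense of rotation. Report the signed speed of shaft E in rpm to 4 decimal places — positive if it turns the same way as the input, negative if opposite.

Stage 1 [63T→63T]: ω = 863.0000×63/63 = 863.0000 rpm, dir flips to −; running = −863.0000
Stage 2 [40T→39T]: ω = 863.0000×40/39 = 885.1282 rpm, dir flips to +; running = +885.1282
Stage 3 [31T→42T]: ω = 885.1282×31/42 = 653.3089 rpm, dir flips to −; running = −653.3089
Stage 4 [89T→89T]: ω = 653.3089×89/89 = 653.3089 rpm, dir flips to +; running = +653.3089

+653.3089 rpm (same as input, |ω| = 653.3089 rpm)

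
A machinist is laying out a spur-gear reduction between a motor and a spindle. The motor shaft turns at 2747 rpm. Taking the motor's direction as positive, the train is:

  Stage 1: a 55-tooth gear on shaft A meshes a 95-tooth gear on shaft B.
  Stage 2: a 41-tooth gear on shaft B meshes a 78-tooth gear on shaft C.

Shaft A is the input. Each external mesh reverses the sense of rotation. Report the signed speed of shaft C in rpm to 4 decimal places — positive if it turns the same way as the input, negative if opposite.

+835.9629 rpm (same as input, |ω| = 835.9629 rpm)

Stage 1 [55T→95T]: ω = 2747.0000×55/95 = 1590.3684 rpm, dir flips to −; running = −1590.3684
Stage 2 [41T→78T]: ω = 1590.3684×41/78 = 835.9629 rpm, dir flips to +; running = +835.9629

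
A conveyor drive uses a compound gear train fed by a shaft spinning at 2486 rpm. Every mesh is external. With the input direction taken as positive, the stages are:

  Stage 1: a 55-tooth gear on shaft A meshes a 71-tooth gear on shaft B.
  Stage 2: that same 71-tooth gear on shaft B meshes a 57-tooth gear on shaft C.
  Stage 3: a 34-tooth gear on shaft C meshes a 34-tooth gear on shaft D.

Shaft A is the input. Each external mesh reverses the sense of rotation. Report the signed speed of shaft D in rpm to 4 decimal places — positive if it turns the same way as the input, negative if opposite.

-2398.7719 rpm (opposite to input, |ω| = 2398.7719 rpm)

Stage 1 [55T→71T]: ω = 2486.0000×55/71 = 1925.7746 rpm, dir flips to −; running = −1925.7746
Stage 2 [71T→57T]: ω = 1925.7746×71/57 = 2398.7719 rpm, dir flips to +; running = +2398.7719
Stage 3 [34T→34T]: ω = 2398.7719×34/34 = 2398.7719 rpm, dir flips to −; running = −2398.7719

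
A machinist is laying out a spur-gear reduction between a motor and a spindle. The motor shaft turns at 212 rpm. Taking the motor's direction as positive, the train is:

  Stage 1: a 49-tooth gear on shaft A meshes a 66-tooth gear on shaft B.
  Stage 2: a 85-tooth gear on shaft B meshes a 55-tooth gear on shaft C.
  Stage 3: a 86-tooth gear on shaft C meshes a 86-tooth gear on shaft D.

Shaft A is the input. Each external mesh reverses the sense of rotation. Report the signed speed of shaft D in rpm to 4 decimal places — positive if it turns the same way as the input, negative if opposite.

-243.2452 rpm (opposite to input, |ω| = 243.2452 rpm)

Stage 1 [49T→66T]: ω = 212.0000×49/66 = 157.3939 rpm, dir flips to −; running = −157.3939
Stage 2 [85T→55T]: ω = 157.3939×85/55 = 243.2452 rpm, dir flips to +; running = +243.2452
Stage 3 [86T→86T]: ω = 243.2452×86/86 = 243.2452 rpm, dir flips to −; running = −243.2452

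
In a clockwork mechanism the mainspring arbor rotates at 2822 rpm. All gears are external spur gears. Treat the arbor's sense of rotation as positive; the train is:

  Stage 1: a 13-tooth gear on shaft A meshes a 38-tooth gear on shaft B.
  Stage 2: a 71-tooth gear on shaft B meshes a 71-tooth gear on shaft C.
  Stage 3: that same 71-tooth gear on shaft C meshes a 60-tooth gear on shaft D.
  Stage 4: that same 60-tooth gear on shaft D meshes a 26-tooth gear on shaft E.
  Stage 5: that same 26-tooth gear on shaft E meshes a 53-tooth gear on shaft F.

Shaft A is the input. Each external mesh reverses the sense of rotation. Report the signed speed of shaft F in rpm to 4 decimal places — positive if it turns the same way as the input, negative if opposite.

Stage 1 [13T→38T]: ω = 2822.0000×13/38 = 965.4211 rpm, dir flips to −; running = −965.4211
Stage 2 [71T→71T]: ω = 965.4211×71/71 = 965.4211 rpm, dir flips to +; running = +965.4211
Stage 3 [71T→60T]: ω = 965.4211×71/60 = 1142.4149 rpm, dir flips to −; running = −1142.4149
Stage 4 [60T→26T]: ω = 1142.4149×60/26 = 2636.3421 rpm, dir flips to +; running = +2636.3421
Stage 5 [26T→53T]: ω = 2636.3421×26/53 = 1293.2999 rpm, dir flips to −; running = −1293.2999

-1293.2999 rpm (opposite to input, |ω| = 1293.2999 rpm)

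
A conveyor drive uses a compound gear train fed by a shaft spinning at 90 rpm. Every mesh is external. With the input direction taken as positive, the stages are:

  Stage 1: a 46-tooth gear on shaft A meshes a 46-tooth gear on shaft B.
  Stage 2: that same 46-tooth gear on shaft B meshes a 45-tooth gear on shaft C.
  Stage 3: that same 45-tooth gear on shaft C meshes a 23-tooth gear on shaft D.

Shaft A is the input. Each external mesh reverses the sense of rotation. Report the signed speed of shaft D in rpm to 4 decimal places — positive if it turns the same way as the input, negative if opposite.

Stage 1 [46T→46T]: ω = 90.0000×46/46 = 90.0000 rpm, dir flips to −; running = −90.0000
Stage 2 [46T→45T]: ω = 90.0000×46/45 = 92.0000 rpm, dir flips to +; running = +92.0000
Stage 3 [45T→23T]: ω = 92.0000×45/23 = 180.0000 rpm, dir flips to −; running = −180.0000

-180.0000 rpm (opposite to input, |ω| = 180.0000 rpm)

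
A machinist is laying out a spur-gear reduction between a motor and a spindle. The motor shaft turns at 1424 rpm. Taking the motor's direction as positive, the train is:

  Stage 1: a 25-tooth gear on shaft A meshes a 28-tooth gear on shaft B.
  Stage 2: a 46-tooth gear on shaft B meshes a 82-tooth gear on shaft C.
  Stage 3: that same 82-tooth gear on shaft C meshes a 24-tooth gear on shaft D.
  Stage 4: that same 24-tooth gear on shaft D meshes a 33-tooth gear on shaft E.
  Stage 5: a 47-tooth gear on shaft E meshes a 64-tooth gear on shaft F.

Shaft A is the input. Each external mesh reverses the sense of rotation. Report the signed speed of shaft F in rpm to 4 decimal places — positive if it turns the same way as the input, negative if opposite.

-1301.5287 rpm (opposite to input, |ω| = 1301.5287 rpm)

Stage 1 [25T→28T]: ω = 1424.0000×25/28 = 1271.4286 rpm, dir flips to −; running = −1271.4286
Stage 2 [46T→82T]: ω = 1271.4286×46/82 = 713.2404 rpm, dir flips to +; running = +713.2404
Stage 3 [82T→24T]: ω = 713.2404×82/24 = 2436.9048 rpm, dir flips to −; running = −2436.9048
Stage 4 [24T→33T]: ω = 2436.9048×24/33 = 1772.2944 rpm, dir flips to +; running = +1772.2944
Stage 5 [47T→64T]: ω = 1772.2944×47/64 = 1301.5287 rpm, dir flips to −; running = −1301.5287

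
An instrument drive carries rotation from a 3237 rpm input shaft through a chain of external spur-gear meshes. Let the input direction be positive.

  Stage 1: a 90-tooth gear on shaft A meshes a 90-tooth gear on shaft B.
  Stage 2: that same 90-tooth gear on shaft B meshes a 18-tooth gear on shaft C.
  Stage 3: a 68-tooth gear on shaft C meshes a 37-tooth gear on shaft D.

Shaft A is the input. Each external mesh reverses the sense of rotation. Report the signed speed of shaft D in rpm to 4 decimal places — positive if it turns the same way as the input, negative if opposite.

Stage 1 [90T→90T]: ω = 3237.0000×90/90 = 3237.0000 rpm, dir flips to −; running = −3237.0000
Stage 2 [90T→18T]: ω = 3237.0000×90/18 = 16185.0000 rpm, dir flips to +; running = +16185.0000
Stage 3 [68T→37T]: ω = 16185.0000×68/37 = 29745.4054 rpm, dir flips to −; running = −29745.4054

-29745.4054 rpm (opposite to input, |ω| = 29745.4054 rpm)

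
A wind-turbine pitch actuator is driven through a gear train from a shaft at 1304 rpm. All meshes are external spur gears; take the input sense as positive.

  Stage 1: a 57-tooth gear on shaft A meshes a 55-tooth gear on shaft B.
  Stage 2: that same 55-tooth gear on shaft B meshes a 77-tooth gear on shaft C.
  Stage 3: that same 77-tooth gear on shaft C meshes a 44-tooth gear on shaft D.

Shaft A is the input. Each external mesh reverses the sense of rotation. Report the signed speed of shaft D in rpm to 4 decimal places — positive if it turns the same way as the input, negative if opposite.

-1689.2727 rpm (opposite to input, |ω| = 1689.2727 rpm)

Stage 1 [57T→55T]: ω = 1304.0000×57/55 = 1351.4182 rpm, dir flips to −; running = −1351.4182
Stage 2 [55T→77T]: ω = 1351.4182×55/77 = 965.2987 rpm, dir flips to +; running = +965.2987
Stage 3 [77T→44T]: ω = 965.2987×77/44 = 1689.2727 rpm, dir flips to −; running = −1689.2727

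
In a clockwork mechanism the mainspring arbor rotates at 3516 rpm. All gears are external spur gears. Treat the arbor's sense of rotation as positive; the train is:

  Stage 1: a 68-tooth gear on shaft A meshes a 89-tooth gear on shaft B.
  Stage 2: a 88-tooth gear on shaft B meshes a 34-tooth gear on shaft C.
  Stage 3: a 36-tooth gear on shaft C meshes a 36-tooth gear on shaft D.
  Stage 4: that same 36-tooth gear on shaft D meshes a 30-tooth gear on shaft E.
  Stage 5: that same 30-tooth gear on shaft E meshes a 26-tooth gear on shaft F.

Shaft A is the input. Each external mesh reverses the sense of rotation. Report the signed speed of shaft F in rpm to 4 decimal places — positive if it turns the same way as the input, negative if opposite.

Stage 1 [68T→89T]: ω = 3516.0000×68/89 = 2686.3820 rpm, dir flips to −; running = −2686.3820
Stage 2 [88T→34T]: ω = 2686.3820×88/34 = 6952.9888 rpm, dir flips to +; running = +6952.9888
Stage 3 [36T→36T]: ω = 6952.9888×36/36 = 6952.9888 rpm, dir flips to −; running = −6952.9888
Stage 4 [36T→30T]: ω = 6952.9888×36/30 = 8343.5865 rpm, dir flips to +; running = +8343.5865
Stage 5 [30T→26T]: ω = 8343.5865×30/26 = 9627.2152 rpm, dir flips to −; running = −9627.2152

-9627.2152 rpm (opposite to input, |ω| = 9627.2152 rpm)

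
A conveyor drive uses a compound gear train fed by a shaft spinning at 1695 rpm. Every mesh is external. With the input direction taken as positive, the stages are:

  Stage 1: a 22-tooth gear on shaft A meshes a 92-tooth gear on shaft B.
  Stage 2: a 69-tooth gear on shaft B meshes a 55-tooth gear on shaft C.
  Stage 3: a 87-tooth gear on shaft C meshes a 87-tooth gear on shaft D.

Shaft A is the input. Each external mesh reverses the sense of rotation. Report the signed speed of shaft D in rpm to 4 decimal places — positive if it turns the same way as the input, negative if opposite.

Stage 1 [22T→92T]: ω = 1695.0000×22/92 = 405.3261 rpm, dir flips to −; running = −405.3261
Stage 2 [69T→55T]: ω = 405.3261×69/55 = 508.5000 rpm, dir flips to +; running = +508.5000
Stage 3 [87T→87T]: ω = 508.5000×87/87 = 508.5000 rpm, dir flips to −; running = −508.5000

-508.5000 rpm (opposite to input, |ω| = 508.5000 rpm)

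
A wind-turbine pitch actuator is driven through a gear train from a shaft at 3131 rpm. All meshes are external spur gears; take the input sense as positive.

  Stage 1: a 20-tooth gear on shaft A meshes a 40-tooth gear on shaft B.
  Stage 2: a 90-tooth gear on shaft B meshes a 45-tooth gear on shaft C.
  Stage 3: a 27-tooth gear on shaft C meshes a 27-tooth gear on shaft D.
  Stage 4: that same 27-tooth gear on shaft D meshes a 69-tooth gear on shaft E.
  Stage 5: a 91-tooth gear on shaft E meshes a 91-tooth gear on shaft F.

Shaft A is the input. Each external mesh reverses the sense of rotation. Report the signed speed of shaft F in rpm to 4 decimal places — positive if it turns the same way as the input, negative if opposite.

Stage 1 [20T→40T]: ω = 3131.0000×20/40 = 1565.5000 rpm, dir flips to −; running = −1565.5000
Stage 2 [90T→45T]: ω = 1565.5000×90/45 = 3131.0000 rpm, dir flips to +; running = +3131.0000
Stage 3 [27T→27T]: ω = 3131.0000×27/27 = 3131.0000 rpm, dir flips to −; running = −3131.0000
Stage 4 [27T→69T]: ω = 3131.0000×27/69 = 1225.1739 rpm, dir flips to +; running = +1225.1739
Stage 5 [91T→91T]: ω = 1225.1739×91/91 = 1225.1739 rpm, dir flips to −; running = −1225.1739

-1225.1739 rpm (opposite to input, |ω| = 1225.1739 rpm)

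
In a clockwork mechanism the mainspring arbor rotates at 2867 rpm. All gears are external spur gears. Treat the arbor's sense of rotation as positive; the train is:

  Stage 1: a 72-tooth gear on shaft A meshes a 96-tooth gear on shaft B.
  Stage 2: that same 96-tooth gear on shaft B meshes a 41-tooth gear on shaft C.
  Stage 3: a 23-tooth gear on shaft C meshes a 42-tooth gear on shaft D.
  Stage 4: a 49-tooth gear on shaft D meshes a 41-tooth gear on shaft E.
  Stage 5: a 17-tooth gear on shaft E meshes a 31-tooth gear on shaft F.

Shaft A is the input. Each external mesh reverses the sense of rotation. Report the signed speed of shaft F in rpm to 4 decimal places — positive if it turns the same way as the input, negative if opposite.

-1806.9841 rpm (opposite to input, |ω| = 1806.9841 rpm)

Stage 1 [72T→96T]: ω = 2867.0000×72/96 = 2150.2500 rpm, dir flips to −; running = −2150.2500
Stage 2 [96T→41T]: ω = 2150.2500×96/41 = 5034.7317 rpm, dir flips to +; running = +5034.7317
Stage 3 [23T→42T]: ω = 5034.7317×23/42 = 2757.1150 rpm, dir flips to −; running = −2757.1150
Stage 4 [49T→41T]: ω = 2757.1150×49/41 = 3295.0886 rpm, dir flips to +; running = +3295.0886
Stage 5 [17T→31T]: ω = 3295.0886×17/31 = 1806.9841 rpm, dir flips to −; running = −1806.9841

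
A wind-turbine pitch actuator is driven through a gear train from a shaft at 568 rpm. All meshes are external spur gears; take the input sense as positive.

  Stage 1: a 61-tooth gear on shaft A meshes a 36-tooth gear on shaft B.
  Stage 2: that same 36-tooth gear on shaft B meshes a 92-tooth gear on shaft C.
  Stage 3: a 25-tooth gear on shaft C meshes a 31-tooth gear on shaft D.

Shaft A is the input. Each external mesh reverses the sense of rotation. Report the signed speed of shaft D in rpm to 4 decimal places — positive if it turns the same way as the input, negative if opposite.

-303.7167 rpm (opposite to input, |ω| = 303.7167 rpm)

Stage 1 [61T→36T]: ω = 568.0000×61/36 = 962.4444 rpm, dir flips to −; running = −962.4444
Stage 2 [36T→92T]: ω = 962.4444×36/92 = 376.6087 rpm, dir flips to +; running = +376.6087
Stage 3 [25T→31T]: ω = 376.6087×25/31 = 303.7167 rpm, dir flips to −; running = −303.7167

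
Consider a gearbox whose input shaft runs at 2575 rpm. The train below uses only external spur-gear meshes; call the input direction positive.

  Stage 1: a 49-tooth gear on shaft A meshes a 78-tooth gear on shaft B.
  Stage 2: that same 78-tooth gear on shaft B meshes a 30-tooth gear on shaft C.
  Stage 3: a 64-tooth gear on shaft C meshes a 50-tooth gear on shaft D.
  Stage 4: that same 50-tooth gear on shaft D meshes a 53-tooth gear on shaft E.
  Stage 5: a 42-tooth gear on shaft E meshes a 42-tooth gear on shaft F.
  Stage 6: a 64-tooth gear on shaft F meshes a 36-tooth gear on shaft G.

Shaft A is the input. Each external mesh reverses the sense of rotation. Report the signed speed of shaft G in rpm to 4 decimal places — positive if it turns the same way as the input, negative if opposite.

Stage 1 [49T→78T]: ω = 2575.0000×49/78 = 1617.6282 rpm, dir flips to −; running = −1617.6282
Stage 2 [78T→30T]: ω = 1617.6282×78/30 = 4205.8333 rpm, dir flips to +; running = +4205.8333
Stage 3 [64T→50T]: ω = 4205.8333×64/50 = 5383.4667 rpm, dir flips to −; running = −5383.4667
Stage 4 [50T→53T]: ω = 5383.4667×50/53 = 5078.7421 rpm, dir flips to +; running = +5078.7421
Stage 5 [42T→42T]: ω = 5078.7421×42/42 = 5078.7421 rpm, dir flips to −; running = −5078.7421
Stage 6 [64T→36T]: ω = 5078.7421×64/36 = 9028.8749 rpm, dir flips to +; running = +9028.8749

+9028.8749 rpm (same as input, |ω| = 9028.8749 rpm)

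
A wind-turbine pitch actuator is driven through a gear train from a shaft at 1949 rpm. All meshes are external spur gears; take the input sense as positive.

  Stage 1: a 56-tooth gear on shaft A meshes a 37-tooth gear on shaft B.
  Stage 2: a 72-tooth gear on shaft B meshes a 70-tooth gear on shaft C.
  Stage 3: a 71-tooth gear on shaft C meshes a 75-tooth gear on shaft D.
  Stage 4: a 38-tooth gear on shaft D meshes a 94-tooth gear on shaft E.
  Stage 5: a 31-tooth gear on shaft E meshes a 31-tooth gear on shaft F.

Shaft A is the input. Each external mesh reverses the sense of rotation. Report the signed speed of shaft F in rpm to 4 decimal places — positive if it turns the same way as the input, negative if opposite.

Stage 1 [56T→37T]: ω = 1949.0000×56/37 = 2949.8378 rpm, dir flips to −; running = −2949.8378
Stage 2 [72T→70T]: ω = 2949.8378×72/70 = 3034.1189 rpm, dir flips to +; running = +3034.1189
Stage 3 [71T→75T]: ω = 3034.1189×71/75 = 2872.2992 rpm, dir flips to −; running = −2872.2992
Stage 4 [38T→94T]: ω = 2872.2992×38/94 = 1161.1422 rpm, dir flips to +; running = +1161.1422
Stage 5 [31T→31T]: ω = 1161.1422×31/31 = 1161.1422 rpm, dir flips to −; running = −1161.1422

-1161.1422 rpm (opposite to input, |ω| = 1161.1422 rpm)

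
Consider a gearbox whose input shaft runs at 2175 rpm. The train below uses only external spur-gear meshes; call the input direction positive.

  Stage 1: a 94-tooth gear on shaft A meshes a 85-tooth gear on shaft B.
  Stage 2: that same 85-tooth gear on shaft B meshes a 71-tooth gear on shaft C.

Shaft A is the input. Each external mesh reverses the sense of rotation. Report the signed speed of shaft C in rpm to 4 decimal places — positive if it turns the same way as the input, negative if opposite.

+2879.5775 rpm (same as input, |ω| = 2879.5775 rpm)

Stage 1 [94T→85T]: ω = 2175.0000×94/85 = 2405.2941 rpm, dir flips to −; running = −2405.2941
Stage 2 [85T→71T]: ω = 2405.2941×85/71 = 2879.5775 rpm, dir flips to +; running = +2879.5775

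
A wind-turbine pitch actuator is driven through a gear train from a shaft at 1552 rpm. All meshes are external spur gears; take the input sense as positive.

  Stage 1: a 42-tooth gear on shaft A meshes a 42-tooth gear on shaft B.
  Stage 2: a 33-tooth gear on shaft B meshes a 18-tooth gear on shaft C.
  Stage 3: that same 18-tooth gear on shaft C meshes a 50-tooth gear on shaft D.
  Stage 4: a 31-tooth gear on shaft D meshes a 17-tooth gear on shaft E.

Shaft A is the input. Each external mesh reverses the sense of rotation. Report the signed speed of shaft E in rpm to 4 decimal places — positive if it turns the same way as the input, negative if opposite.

+1867.8776 rpm (same as input, |ω| = 1867.8776 rpm)

Stage 1 [42T→42T]: ω = 1552.0000×42/42 = 1552.0000 rpm, dir flips to −; running = −1552.0000
Stage 2 [33T→18T]: ω = 1552.0000×33/18 = 2845.3333 rpm, dir flips to +; running = +2845.3333
Stage 3 [18T→50T]: ω = 2845.3333×18/50 = 1024.3200 rpm, dir flips to −; running = −1024.3200
Stage 4 [31T→17T]: ω = 1024.3200×31/17 = 1867.8776 rpm, dir flips to +; running = +1867.8776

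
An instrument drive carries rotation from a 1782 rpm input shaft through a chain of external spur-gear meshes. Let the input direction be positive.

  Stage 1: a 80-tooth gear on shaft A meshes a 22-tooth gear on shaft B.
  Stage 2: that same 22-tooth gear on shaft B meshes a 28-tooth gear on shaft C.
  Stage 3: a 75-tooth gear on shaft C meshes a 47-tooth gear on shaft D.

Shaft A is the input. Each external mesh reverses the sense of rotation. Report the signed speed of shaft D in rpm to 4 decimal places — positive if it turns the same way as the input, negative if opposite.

-8124.6201 rpm (opposite to input, |ω| = 8124.6201 rpm)

Stage 1 [80T→22T]: ω = 1782.0000×80/22 = 6480.0000 rpm, dir flips to −; running = −6480.0000
Stage 2 [22T→28T]: ω = 6480.0000×22/28 = 5091.4286 rpm, dir flips to +; running = +5091.4286
Stage 3 [75T→47T]: ω = 5091.4286×75/47 = 8124.6201 rpm, dir flips to −; running = −8124.6201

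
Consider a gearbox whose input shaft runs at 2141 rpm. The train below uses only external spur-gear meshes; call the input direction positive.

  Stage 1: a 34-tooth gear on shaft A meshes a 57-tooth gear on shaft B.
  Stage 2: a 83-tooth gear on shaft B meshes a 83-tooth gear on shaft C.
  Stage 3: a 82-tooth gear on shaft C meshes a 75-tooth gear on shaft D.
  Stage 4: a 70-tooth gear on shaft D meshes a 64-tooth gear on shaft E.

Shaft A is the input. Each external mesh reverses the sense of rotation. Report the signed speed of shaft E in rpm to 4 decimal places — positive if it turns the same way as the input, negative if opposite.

Stage 1 [34T→57T]: ω = 2141.0000×34/57 = 1277.0877 rpm, dir flips to −; running = −1277.0877
Stage 2 [83T→83T]: ω = 1277.0877×83/83 = 1277.0877 rpm, dir flips to +; running = +1277.0877
Stage 3 [82T→75T]: ω = 1277.0877×82/75 = 1396.2826 rpm, dir flips to −; running = −1396.2826
Stage 4 [70T→64T]: ω = 1396.2826×70/64 = 1527.1841 rpm, dir flips to +; running = +1527.1841

+1527.1841 rpm (same as input, |ω| = 1527.1841 rpm)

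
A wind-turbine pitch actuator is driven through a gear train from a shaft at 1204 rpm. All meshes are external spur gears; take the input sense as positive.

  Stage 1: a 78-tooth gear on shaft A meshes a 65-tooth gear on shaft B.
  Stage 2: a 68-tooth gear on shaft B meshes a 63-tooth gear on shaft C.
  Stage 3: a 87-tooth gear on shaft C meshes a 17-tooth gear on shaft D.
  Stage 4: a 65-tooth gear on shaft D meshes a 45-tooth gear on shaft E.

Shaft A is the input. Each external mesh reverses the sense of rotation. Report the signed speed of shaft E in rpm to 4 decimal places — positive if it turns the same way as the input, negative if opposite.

+11527.8222 rpm (same as input, |ω| = 11527.8222 rpm)

Stage 1 [78T→65T]: ω = 1204.0000×78/65 = 1444.8000 rpm, dir flips to −; running = −1444.8000
Stage 2 [68T→63T]: ω = 1444.8000×68/63 = 1559.4667 rpm, dir flips to +; running = +1559.4667
Stage 3 [87T→17T]: ω = 1559.4667×87/17 = 7980.8000 rpm, dir flips to −; running = −7980.8000
Stage 4 [65T→45T]: ω = 7980.8000×65/45 = 11527.8222 rpm, dir flips to +; running = +11527.8222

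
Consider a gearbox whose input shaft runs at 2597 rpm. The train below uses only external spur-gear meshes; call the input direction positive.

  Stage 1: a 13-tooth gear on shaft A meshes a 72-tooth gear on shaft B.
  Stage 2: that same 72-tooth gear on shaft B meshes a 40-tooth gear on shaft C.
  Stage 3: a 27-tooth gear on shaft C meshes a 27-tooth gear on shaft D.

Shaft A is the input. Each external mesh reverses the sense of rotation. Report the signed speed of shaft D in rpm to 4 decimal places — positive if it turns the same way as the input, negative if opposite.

Stage 1 [13T→72T]: ω = 2597.0000×13/72 = 468.9028 rpm, dir flips to −; running = −468.9028
Stage 2 [72T→40T]: ω = 468.9028×72/40 = 844.0250 rpm, dir flips to +; running = +844.0250
Stage 3 [27T→27T]: ω = 844.0250×27/27 = 844.0250 rpm, dir flips to −; running = −844.0250

-844.0250 rpm (opposite to input, |ω| = 844.0250 rpm)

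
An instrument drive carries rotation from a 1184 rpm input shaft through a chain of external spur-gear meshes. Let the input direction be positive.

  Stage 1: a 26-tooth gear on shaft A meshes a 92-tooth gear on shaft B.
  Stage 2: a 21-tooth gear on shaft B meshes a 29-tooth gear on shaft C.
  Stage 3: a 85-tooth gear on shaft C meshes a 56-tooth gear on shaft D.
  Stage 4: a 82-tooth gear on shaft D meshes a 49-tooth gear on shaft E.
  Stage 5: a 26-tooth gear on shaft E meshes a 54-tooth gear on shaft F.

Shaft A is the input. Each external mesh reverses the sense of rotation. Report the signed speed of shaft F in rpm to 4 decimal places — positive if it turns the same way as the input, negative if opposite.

Stage 1 [26T→92T]: ω = 1184.0000×26/92 = 334.6087 rpm, dir flips to −; running = −334.6087
Stage 2 [21T→29T]: ω = 334.6087×21/29 = 242.3028 rpm, dir flips to +; running = +242.3028
Stage 3 [85T→56T]: ω = 242.3028×85/56 = 367.7811 rpm, dir flips to −; running = −367.7811
Stage 4 [82T→49T]: ω = 367.7811×82/49 = 615.4704 rpm, dir flips to +; running = +615.4704
Stage 5 [26T→54T]: ω = 615.4704×26/54 = 296.3376 rpm, dir flips to −; running = −296.3376

-296.3376 rpm (opposite to input, |ω| = 296.3376 rpm)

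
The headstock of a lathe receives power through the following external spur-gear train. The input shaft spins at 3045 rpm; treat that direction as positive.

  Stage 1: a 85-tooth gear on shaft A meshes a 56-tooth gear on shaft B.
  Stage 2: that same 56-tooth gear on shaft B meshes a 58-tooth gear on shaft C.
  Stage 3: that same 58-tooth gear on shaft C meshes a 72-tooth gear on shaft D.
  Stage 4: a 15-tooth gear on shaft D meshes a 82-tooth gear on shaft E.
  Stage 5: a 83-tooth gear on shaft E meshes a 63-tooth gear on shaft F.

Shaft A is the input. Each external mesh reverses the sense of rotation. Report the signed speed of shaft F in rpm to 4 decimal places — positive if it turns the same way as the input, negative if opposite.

Stage 1 [85T→56T]: ω = 3045.0000×85/56 = 4621.8750 rpm, dir flips to −; running = −4621.8750
Stage 2 [56T→58T]: ω = 4621.8750×56/58 = 4462.5000 rpm, dir flips to +; running = +4462.5000
Stage 3 [58T→72T]: ω = 4462.5000×58/72 = 3594.7917 rpm, dir flips to −; running = −3594.7917
Stage 4 [15T→82T]: ω = 3594.7917×15/82 = 657.5838 rpm, dir flips to +; running = +657.5838
Stage 5 [83T→63T]: ω = 657.5838×83/63 = 866.3406 rpm, dir flips to −; running = −866.3406

-866.3406 rpm (opposite to input, |ω| = 866.3406 rpm)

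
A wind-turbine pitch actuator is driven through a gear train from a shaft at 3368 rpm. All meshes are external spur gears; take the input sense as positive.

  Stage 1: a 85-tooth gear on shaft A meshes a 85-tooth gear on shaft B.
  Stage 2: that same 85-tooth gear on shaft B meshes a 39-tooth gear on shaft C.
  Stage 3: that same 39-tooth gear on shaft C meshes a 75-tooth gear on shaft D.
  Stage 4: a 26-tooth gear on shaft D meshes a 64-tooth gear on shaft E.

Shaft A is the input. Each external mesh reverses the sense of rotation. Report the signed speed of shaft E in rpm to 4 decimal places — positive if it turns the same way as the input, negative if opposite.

Stage 1 [85T→85T]: ω = 3368.0000×85/85 = 3368.0000 rpm, dir flips to −; running = −3368.0000
Stage 2 [85T→39T]: ω = 3368.0000×85/39 = 7340.5128 rpm, dir flips to +; running = +7340.5128
Stage 3 [39T→75T]: ω = 7340.5128×39/75 = 3817.0667 rpm, dir flips to −; running = −3817.0667
Stage 4 [26T→64T]: ω = 3817.0667×26/64 = 1550.6833 rpm, dir flips to +; running = +1550.6833

+1550.6833 rpm (same as input, |ω| = 1550.6833 rpm)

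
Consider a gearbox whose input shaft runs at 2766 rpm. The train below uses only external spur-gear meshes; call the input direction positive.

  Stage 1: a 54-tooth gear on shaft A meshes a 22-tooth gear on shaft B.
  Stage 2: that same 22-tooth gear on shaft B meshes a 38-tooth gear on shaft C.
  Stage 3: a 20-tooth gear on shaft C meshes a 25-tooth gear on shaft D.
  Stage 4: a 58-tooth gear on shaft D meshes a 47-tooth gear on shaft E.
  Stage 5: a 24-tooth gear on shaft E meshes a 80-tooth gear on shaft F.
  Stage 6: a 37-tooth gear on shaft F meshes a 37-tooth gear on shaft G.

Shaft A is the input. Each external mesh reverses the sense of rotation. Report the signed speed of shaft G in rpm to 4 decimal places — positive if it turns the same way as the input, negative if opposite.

+1164.1360 rpm (same as input, |ω| = 1164.1360 rpm)

Stage 1 [54T→22T]: ω = 2766.0000×54/22 = 6789.2727 rpm, dir flips to −; running = −6789.2727
Stage 2 [22T→38T]: ω = 6789.2727×22/38 = 3930.6316 rpm, dir flips to +; running = +3930.6316
Stage 3 [20T→25T]: ω = 3930.6316×20/25 = 3144.5053 rpm, dir flips to −; running = −3144.5053
Stage 4 [58T→47T]: ω = 3144.5053×58/47 = 3880.4533 rpm, dir flips to +; running = +3880.4533
Stage 5 [24T→80T]: ω = 3880.4533×24/80 = 1164.1360 rpm, dir flips to −; running = −1164.1360
Stage 6 [37T→37T]: ω = 1164.1360×37/37 = 1164.1360 rpm, dir flips to +; running = +1164.1360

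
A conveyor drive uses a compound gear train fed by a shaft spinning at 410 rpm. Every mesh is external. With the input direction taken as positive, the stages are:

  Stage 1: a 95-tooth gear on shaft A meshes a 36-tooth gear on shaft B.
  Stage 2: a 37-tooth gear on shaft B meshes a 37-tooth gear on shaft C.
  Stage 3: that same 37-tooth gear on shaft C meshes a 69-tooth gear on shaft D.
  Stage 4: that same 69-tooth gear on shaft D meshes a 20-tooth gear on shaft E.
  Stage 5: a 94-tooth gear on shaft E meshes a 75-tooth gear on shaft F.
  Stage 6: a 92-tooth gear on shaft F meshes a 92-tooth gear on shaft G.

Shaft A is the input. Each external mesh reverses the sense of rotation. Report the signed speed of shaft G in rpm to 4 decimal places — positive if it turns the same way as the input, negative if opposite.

Stage 1 [95T→36T]: ω = 410.0000×95/36 = 1081.9444 rpm, dir flips to −; running = −1081.9444
Stage 2 [37T→37T]: ω = 1081.9444×37/37 = 1081.9444 rpm, dir flips to +; running = +1081.9444
Stage 3 [37T→69T]: ω = 1081.9444×37/69 = 580.1731 rpm, dir flips to −; running = −580.1731
Stage 4 [69T→20T]: ω = 580.1731×69/20 = 2001.5972 rpm, dir flips to +; running = +2001.5972
Stage 5 [94T→75T]: ω = 2001.5972×94/75 = 2508.6685 rpm, dir flips to −; running = −2508.6685
Stage 6 [92T→92T]: ω = 2508.6685×92/92 = 2508.6685 rpm, dir flips to +; running = +2508.6685

+2508.6685 rpm (same as input, |ω| = 2508.6685 rpm)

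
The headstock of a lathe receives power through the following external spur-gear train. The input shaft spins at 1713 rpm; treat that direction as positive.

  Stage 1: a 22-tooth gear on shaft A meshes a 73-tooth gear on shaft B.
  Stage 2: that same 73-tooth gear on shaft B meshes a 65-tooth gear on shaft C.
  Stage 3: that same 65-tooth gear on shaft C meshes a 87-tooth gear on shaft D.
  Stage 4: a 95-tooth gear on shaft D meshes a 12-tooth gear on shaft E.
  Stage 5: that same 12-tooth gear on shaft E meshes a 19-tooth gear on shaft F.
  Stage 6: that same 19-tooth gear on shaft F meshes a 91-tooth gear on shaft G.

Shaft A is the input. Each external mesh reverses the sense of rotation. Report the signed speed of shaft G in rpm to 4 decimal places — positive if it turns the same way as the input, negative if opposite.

Stage 1 [22T→73T]: ω = 1713.0000×22/73 = 516.2466 rpm, dir flips to −; running = −516.2466
Stage 2 [73T→65T]: ω = 516.2466×73/65 = 579.7846 rpm, dir flips to +; running = +579.7846
Stage 3 [65T→87T]: ω = 579.7846×65/87 = 433.1724 rpm, dir flips to −; running = −433.1724
Stage 4 [95T→12T]: ω = 433.1724×95/12 = 3429.2816 rpm, dir flips to +; running = +3429.2816
Stage 5 [12T→19T]: ω = 3429.2816×12/19 = 2165.8621 rpm, dir flips to −; running = −2165.8621
Stage 6 [19T→91T]: ω = 2165.8621×19/91 = 452.2130 rpm, dir flips to +; running = +452.2130

+452.2130 rpm (same as input, |ω| = 452.2130 rpm)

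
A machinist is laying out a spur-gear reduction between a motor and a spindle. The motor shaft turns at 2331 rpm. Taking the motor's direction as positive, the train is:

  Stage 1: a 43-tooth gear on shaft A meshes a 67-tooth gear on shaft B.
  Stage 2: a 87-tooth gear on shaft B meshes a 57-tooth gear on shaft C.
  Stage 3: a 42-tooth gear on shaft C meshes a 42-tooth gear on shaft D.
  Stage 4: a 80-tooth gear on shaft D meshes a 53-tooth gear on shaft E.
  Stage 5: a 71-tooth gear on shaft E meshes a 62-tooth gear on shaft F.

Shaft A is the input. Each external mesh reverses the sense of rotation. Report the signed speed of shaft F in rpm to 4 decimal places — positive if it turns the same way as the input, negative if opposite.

-3946.9452 rpm (opposite to input, |ω| = 3946.9452 rpm)

Stage 1 [43T→67T]: ω = 2331.0000×43/67 = 1496.0149 rpm, dir flips to −; running = −1496.0149
Stage 2 [87T→57T]: ω = 1496.0149×87/57 = 2283.3912 rpm, dir flips to +; running = +2283.3912
Stage 3 [42T→42T]: ω = 2283.3912×42/42 = 2283.3912 rpm, dir flips to −; running = −2283.3912
Stage 4 [80T→53T]: ω = 2283.3912×80/53 = 3446.6282 rpm, dir flips to +; running = +3446.6282
Stage 5 [71T→62T]: ω = 3446.6282×71/62 = 3946.9452 rpm, dir flips to −; running = −3946.9452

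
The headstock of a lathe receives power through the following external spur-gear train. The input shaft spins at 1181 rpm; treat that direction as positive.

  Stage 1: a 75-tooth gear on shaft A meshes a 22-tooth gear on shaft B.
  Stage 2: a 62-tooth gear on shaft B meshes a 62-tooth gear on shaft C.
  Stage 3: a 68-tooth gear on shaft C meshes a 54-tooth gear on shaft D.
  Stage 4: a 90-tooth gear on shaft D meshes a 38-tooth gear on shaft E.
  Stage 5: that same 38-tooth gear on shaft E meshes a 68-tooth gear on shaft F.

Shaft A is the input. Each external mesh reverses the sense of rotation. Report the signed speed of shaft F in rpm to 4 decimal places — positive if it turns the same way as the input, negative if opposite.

-6710.2273 rpm (opposite to input, |ω| = 6710.2273 rpm)

Stage 1 [75T→22T]: ω = 1181.0000×75/22 = 4026.1364 rpm, dir flips to −; running = −4026.1364
Stage 2 [62T→62T]: ω = 4026.1364×62/62 = 4026.1364 rpm, dir flips to +; running = +4026.1364
Stage 3 [68T→54T]: ω = 4026.1364×68/54 = 5069.9495 rpm, dir flips to −; running = −5069.9495
Stage 4 [90T→38T]: ω = 5069.9495×90/38 = 12007.7751 rpm, dir flips to +; running = +12007.7751
Stage 5 [38T→68T]: ω = 12007.7751×38/68 = 6710.2273 rpm, dir flips to −; running = −6710.2273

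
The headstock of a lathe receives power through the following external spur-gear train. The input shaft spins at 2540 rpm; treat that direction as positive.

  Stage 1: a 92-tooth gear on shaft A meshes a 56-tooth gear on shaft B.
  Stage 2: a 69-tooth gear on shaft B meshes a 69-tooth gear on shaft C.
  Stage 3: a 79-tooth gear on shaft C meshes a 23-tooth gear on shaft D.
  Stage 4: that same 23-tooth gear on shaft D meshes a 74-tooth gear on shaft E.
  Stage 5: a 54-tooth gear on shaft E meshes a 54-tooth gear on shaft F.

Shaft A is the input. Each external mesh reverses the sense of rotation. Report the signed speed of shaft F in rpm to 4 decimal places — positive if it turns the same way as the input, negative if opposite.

Stage 1 [92T→56T]: ω = 2540.0000×92/56 = 4172.8571 rpm, dir flips to −; running = −4172.8571
Stage 2 [69T→69T]: ω = 4172.8571×69/69 = 4172.8571 rpm, dir flips to +; running = +4172.8571
Stage 3 [79T→23T]: ω = 4172.8571×79/23 = 14332.8571 rpm, dir flips to −; running = −14332.8571
Stage 4 [23T→74T]: ω = 14332.8571×23/74 = 4454.8069 rpm, dir flips to +; running = +4454.8069
Stage 5 [54T→54T]: ω = 4454.8069×54/54 = 4454.8069 rpm, dir flips to −; running = −4454.8069

-4454.8069 rpm (opposite to input, |ω| = 4454.8069 rpm)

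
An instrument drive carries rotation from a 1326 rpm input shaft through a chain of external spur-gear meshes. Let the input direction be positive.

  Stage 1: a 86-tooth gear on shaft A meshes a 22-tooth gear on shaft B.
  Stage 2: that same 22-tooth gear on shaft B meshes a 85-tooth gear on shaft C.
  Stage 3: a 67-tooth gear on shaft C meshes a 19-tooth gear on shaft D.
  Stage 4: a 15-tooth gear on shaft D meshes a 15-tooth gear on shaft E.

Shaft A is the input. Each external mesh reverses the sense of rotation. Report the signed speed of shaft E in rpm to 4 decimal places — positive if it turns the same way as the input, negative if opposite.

+4730.9053 rpm (same as input, |ω| = 4730.9053 rpm)

Stage 1 [86T→22T]: ω = 1326.0000×86/22 = 5183.4545 rpm, dir flips to −; running = −5183.4545
Stage 2 [22T→85T]: ω = 5183.4545×22/85 = 1341.6000 rpm, dir flips to +; running = +1341.6000
Stage 3 [67T→19T]: ω = 1341.6000×67/19 = 4730.9053 rpm, dir flips to −; running = −4730.9053
Stage 4 [15T→15T]: ω = 4730.9053×15/15 = 4730.9053 rpm, dir flips to +; running = +4730.9053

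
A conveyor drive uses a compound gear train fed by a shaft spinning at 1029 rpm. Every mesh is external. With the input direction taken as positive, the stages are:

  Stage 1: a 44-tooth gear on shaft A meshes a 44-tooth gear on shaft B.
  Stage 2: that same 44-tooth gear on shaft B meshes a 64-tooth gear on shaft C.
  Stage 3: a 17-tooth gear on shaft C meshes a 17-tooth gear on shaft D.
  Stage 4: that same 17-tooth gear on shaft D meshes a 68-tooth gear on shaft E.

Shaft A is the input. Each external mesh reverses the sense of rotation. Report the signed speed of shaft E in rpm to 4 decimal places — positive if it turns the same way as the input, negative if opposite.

Stage 1 [44T→44T]: ω = 1029.0000×44/44 = 1029.0000 rpm, dir flips to −; running = −1029.0000
Stage 2 [44T→64T]: ω = 1029.0000×44/64 = 707.4375 rpm, dir flips to +; running = +707.4375
Stage 3 [17T→17T]: ω = 707.4375×17/17 = 707.4375 rpm, dir flips to −; running = −707.4375
Stage 4 [17T→68T]: ω = 707.4375×17/68 = 176.8594 rpm, dir flips to +; running = +176.8594

+176.8594 rpm (same as input, |ω| = 176.8594 rpm)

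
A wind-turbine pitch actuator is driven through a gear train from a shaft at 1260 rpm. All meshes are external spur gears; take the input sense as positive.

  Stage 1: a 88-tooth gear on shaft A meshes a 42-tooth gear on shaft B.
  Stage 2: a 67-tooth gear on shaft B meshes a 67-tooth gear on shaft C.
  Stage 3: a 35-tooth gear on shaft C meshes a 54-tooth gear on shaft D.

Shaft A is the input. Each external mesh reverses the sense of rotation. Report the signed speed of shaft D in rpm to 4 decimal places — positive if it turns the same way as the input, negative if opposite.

-1711.1111 rpm (opposite to input, |ω| = 1711.1111 rpm)

Stage 1 [88T→42T]: ω = 1260.0000×88/42 = 2640.0000 rpm, dir flips to −; running = −2640.0000
Stage 2 [67T→67T]: ω = 2640.0000×67/67 = 2640.0000 rpm, dir flips to +; running = +2640.0000
Stage 3 [35T→54T]: ω = 2640.0000×35/54 = 1711.1111 rpm, dir flips to −; running = −1711.1111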